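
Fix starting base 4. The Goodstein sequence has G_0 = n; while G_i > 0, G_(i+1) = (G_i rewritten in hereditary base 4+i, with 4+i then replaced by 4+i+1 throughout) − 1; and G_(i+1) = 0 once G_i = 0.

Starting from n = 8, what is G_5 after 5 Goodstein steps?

G_0 = 8. HB_4(8) = 2·4. Bump = 10. G_1 = 9.
G_1 = 9. HB_5(9) = 5 + 4. Bump = 10. G_2 = 9.
G_2 = 9. HB_6(9) = 6 + 3. Bump = 10. G_3 = 9.
G_3 = 9. HB_7(9) = 7 + 2. Bump = 10. G_4 = 9.
G_4 = 9. HB_8(9) = 8 + 1. Bump = 10. G_5 = 9.
G_5 = 9. HB_9(9) = 9. Bump = 10. G_6 = 9.

9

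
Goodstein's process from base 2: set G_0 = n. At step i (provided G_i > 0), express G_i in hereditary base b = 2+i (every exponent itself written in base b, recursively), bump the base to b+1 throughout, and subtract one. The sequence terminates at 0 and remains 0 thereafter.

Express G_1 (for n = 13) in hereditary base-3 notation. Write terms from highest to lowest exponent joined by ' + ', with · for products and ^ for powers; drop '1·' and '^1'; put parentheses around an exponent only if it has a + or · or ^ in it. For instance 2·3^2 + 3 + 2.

3^(3 + 1) + 3^3

i=0: 13 = 2^(2 + 1) + 2^2 + 1 (b=2); 2→3: 3^(3 + 1) + 3^3 + 1 = 109; 109−1 = 108
i=1: 108 = 3^(3 + 1) + 3^3 (b=3); 3→4: 4^(4 + 1) + 4^4 = 1280; 1280−1 = 1279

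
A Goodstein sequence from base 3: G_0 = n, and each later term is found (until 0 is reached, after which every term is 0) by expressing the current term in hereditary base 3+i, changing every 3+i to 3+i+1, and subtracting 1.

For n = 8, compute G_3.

11

[0] 8 ≡ 2·3 + 2 (base 3). Lift 4: 10. −1: 9.
[1] 9 ≡ 2·4 + 1 (base 4). Lift 5: 11. −1: 10.
[2] 10 ≡ 2·5 (base 5). Lift 6: 12. −1: 11.
[3] 11 ≡ 6 + 5 (base 6). Lift 7: 12. −1: 11.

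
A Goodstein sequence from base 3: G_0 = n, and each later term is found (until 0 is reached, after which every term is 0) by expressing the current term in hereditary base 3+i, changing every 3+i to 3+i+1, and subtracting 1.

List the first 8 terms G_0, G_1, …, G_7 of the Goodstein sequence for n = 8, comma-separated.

i=0: 8 = 2·3 + 2 (b=3); 3→4: 2·4 + 2 = 10; 10−1 = 9
i=1: 9 = 2·4 + 1 (b=4); 4→5: 2·5 + 1 = 11; 11−1 = 10
i=2: 10 = 2·5 (b=5); 5→6: 2·6 = 12; 12−1 = 11
i=3: 11 = 6 + 5 (b=6); 6→7: 7 + 5 = 12; 12−1 = 11
i=4: 11 = 7 + 4 (b=7); 7→8: 8 + 4 = 12; 12−1 = 11
i=5: 11 = 8 + 3 (b=8); 8→9: 9 + 3 = 12; 12−1 = 11
i=6: 11 = 9 + 2 (b=9); 9→10: 10 + 2 = 12; 12−1 = 11

8, 9, 10, 11, 11, 11, 11, 11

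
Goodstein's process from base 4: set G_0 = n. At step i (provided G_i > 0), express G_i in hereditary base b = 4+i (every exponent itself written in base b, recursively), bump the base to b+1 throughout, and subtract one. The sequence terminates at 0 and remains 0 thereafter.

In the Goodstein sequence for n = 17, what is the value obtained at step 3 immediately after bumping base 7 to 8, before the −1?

44

base 4: 17 = 4^2 + 1; at 5: 5^2 + 1 = 26; next = 25
base 5: 25 = 5^2; at 6: 6^2 = 36; next = 35
base 6: 35 = 5·6 + 5; at 7: 5·7 + 5 = 40; next = 39
base 7: 39 = 5·7 + 4; at 8: 5·8 + 4 = 44; next = 43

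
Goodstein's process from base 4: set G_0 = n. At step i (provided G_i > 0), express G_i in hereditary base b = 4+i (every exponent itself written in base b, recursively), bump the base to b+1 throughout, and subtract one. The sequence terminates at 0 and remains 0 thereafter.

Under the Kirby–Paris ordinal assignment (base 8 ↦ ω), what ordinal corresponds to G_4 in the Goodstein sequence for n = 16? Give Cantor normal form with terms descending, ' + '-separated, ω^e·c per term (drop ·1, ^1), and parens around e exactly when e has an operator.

[0] 16 ≡ 4^2 (base 4). Lift 5: 25. −1: 24.
[1] 24 ≡ 4·5 + 4 (base 5). Lift 6: 28. −1: 27.
[2] 27 ≡ 4·6 + 3 (base 6). Lift 7: 31. −1: 30.
[3] 30 ≡ 4·7 + 2 (base 7). Lift 8: 34. −1: 33.
[4] 33 ≡ 4·8 + 1 (base 8). Lift 9: 37. −1: 36.

ω·4 + 1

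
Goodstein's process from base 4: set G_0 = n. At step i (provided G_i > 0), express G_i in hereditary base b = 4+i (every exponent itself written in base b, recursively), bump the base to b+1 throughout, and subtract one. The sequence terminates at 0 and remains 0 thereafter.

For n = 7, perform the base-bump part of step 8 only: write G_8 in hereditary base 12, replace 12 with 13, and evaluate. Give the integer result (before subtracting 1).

7 —HB4→ 4 + 3 —bump→ 5 + 3 = 8 —(−1)→ 7
7 —HB5→ 5 + 2 —bump→ 6 + 2 = 8 —(−1)→ 7
7 —HB6→ 6 + 1 —bump→ 7 + 1 = 8 —(−1)→ 7
7 —HB7→ 7 —bump→ 8 = 8 —(−1)→ 7
7 —HB8→ 7 —bump→ 7 = 7 —(−1)→ 6
6 —HB9→ 6 —bump→ 6 = 6 —(−1)→ 5
5 —HB10→ 5 —bump→ 5 = 5 —(−1)→ 4
4 —HB11→ 4 —bump→ 4 = 4 —(−1)→ 3

3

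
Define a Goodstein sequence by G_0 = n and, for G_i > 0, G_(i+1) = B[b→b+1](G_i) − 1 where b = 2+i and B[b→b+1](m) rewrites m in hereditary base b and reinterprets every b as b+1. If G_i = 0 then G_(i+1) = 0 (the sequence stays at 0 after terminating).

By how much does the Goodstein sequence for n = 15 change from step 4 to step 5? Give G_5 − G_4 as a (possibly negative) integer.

6261751

G_0 = 15. HB_2(15) = 2^(2 + 1) + 2^2 + 2 + 1. Bump = 112. G_1 = 111.
G_1 = 111. HB_3(111) = 3^(3 + 1) + 3^3 + 3. Bump = 1284. G_2 = 1283.
G_2 = 1283. HB_4(1283) = 4^(4 + 1) + 4^4 + 3. Bump = 18753. G_3 = 18752.
G_3 = 18752. HB_5(18752) = 5^(5 + 1) + 5^5 + 2. Bump = 326594. G_4 = 326593.
G_4 = 326593. HB_6(326593) = 6^(6 + 1) + 6^6 + 1. Bump = 6588345. G_5 = 6588344.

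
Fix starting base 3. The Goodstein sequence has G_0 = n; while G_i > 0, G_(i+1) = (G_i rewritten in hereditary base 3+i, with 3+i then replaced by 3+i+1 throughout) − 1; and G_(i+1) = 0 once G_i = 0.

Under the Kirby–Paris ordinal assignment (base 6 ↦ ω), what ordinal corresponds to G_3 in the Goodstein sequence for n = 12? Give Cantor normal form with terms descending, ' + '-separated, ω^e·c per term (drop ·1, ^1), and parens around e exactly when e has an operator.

ω^2 + 1

[0] 12 ≡ 3^2 + 3 (base 3). Lift 4: 20. −1: 19.
[1] 19 ≡ 4^2 + 3 (base 4). Lift 5: 28. −1: 27.
[2] 27 ≡ 5^2 + 2 (base 5). Lift 6: 38. −1: 37.
[3] 37 ≡ 6^2 + 1 (base 6). Lift 7: 50. −1: 49.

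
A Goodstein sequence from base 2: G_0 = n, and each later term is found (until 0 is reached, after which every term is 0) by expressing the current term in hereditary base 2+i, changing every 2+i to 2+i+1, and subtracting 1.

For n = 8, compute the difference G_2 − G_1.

473

(0) 8|_2 = 2^(2 + 1) ↦ 3^(3 + 1)|_3 = 81 ⇒ 80
(1) 80|_3 = 2·3^3 + 2·3^2 + 2·3 + 2 ↦ 2·4^4 + 2·4^2 + 2·4 + 2|_4 = 554 ⇒ 553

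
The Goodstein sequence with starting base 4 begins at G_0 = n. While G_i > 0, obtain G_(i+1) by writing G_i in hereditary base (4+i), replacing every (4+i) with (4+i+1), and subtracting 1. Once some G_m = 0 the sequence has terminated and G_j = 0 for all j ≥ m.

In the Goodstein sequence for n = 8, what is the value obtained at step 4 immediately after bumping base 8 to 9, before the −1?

G_0 = 8. HB_4(8) = 2·4. Bump = 10. G_1 = 9.
G_1 = 9. HB_5(9) = 5 + 4. Bump = 10. G_2 = 9.
G_2 = 9. HB_6(9) = 6 + 3. Bump = 10. G_3 = 9.
G_3 = 9. HB_7(9) = 7 + 2. Bump = 10. G_4 = 9.

10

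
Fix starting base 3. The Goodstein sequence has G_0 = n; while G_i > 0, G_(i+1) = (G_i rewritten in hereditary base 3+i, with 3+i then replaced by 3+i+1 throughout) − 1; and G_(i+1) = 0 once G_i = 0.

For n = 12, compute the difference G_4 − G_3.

i=0: 12 = 3^2 + 3 (b=3); 3→4: 4^2 + 4 = 20; 20−1 = 19
i=1: 19 = 4^2 + 3 (b=4); 4→5: 5^2 + 3 = 28; 28−1 = 27
i=2: 27 = 5^2 + 2 (b=5); 5→6: 6^2 + 2 = 38; 38−1 = 37
i=3: 37 = 6^2 + 1 (b=6); 6→7: 7^2 + 1 = 50; 50−1 = 49

12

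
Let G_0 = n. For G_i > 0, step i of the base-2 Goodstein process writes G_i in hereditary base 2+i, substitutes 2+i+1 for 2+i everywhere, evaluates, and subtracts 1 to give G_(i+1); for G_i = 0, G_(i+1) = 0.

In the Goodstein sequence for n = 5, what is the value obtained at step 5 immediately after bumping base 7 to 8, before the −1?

i=0: 5 = 2^2 + 1 (b=2); 2→3: 3^3 + 1 = 28; 28−1 = 27
i=1: 27 = 3^3 (b=3); 3→4: 4^4 = 256; 256−1 = 255
i=2: 255 = 3·4^3 + 3·4^2 + 3·4 + 3 (b=4); 4→5: 3·5^3 + 3·5^2 + 3·5 + 3 = 468; 468−1 = 467
i=3: 467 = 3·5^3 + 3·5^2 + 3·5 + 2 (b=5); 5→6: 3·6^3 + 3·6^2 + 3·6 + 2 = 776; 776−1 = 775
i=4: 775 = 3·6^3 + 3·6^2 + 3·6 + 1 (b=6); 6→7: 3·7^3 + 3·7^2 + 3·7 + 1 = 1198; 1198−1 = 1197
i=5: 1197 = 3·7^3 + 3·7^2 + 3·7 (b=7); 7→8: 3·8^3 + 3·8^2 + 3·8 = 1752; 1752−1 = 1751

1752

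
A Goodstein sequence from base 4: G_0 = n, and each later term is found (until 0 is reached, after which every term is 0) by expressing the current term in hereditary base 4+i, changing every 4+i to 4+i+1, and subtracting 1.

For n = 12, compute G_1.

G_0=12  [base 4] 3·4  →[4↦5]→  3·5 = 15  −1 ⇒ G_1=14
G_1=14  [base 5] 2·5 + 4  →[5↦6]→  2·6 + 4 = 16  −1 ⇒ G_2=15

14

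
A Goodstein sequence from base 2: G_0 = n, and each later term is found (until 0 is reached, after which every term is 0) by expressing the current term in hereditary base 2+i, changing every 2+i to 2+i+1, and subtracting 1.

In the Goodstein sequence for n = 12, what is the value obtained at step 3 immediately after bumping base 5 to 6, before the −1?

280020

i=0: 12 = 2^(2 + 1) + 2^2 (b=2); 2→3: 3^(3 + 1) + 3^3 = 108; 108−1 = 107
i=1: 107 = 3^(3 + 1) + 2·3^2 + 2·3 + 2 (b=3); 3→4: 4^(4 + 1) + 2·4^2 + 2·4 + 2 = 1066; 1066−1 = 1065
i=2: 1065 = 4^(4 + 1) + 2·4^2 + 2·4 + 1 (b=4); 4→5: 5^(5 + 1) + 2·5^2 + 2·5 + 1 = 15686; 15686−1 = 15685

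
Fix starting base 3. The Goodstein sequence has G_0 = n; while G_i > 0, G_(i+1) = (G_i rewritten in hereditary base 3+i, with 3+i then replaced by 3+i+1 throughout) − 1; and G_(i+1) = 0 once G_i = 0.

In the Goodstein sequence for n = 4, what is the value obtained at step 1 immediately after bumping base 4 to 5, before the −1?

G_0 = 4. HB_3(4) = 3 + 1. Bump = 5. G_1 = 4.
G_1 = 4. HB_4(4) = 4. Bump = 5. G_2 = 4.

5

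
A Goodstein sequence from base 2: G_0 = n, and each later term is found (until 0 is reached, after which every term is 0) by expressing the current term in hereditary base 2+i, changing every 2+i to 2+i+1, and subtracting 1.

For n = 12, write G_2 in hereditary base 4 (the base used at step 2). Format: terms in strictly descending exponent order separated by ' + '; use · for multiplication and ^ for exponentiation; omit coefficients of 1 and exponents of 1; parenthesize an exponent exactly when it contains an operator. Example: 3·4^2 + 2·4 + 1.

4^(4 + 1) + 2·4^2 + 2·4 + 1

(0) 12|_2 = 2^(2 + 1) + 2^2 ↦ 3^(3 + 1) + 3^3|_3 = 108 ⇒ 107
(1) 107|_3 = 3^(3 + 1) + 2·3^2 + 2·3 + 2 ↦ 4^(4 + 1) + 2·4^2 + 2·4 + 2|_4 = 1066 ⇒ 1065
(2) 1065|_4 = 4^(4 + 1) + 2·4^2 + 2·4 + 1 ↦ 5^(5 + 1) + 2·5^2 + 2·5 + 1|_5 = 15686 ⇒ 15685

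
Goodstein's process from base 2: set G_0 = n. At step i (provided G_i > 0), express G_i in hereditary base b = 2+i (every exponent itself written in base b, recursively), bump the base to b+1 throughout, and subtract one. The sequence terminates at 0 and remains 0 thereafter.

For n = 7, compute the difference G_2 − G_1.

229

base 2: 7 = 2^2 + 2 + 1; at 3: 3^3 + 3 + 1 = 31; next = 30
base 3: 30 = 3^3 + 3; at 4: 4^4 + 4 = 260; next = 259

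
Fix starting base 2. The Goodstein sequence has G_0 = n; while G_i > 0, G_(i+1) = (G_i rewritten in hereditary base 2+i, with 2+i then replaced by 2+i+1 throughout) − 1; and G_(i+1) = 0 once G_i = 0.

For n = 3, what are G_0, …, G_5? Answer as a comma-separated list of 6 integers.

(0) 3|_2 = 2 + 1 ↦ 3 + 1|_3 = 4 ⇒ 3
(1) 3|_3 = 3 ↦ 4|_4 = 4 ⇒ 3
(2) 3|_4 = 3 ↦ 3|_5 = 3 ⇒ 2
(3) 2|_5 = 2 ↦ 2|_6 = 2 ⇒ 1
(4) 1|_6 = 1 ↦ 1|_7 = 1 ⇒ 0

3, 3, 3, 2, 1, 0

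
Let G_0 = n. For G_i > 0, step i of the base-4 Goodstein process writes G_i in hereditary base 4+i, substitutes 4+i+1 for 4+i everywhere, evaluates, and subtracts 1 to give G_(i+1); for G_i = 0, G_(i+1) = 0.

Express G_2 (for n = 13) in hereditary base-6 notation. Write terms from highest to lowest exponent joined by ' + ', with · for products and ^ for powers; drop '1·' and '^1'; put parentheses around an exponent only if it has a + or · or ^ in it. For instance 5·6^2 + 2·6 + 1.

2·6 + 5

base 4: 13 = 3·4 + 1; at 5: 3·5 + 1 = 16; next = 15
base 5: 15 = 3·5; at 6: 3·6 = 18; next = 17
base 6: 17 = 2·6 + 5; at 7: 2·7 + 5 = 19; next = 18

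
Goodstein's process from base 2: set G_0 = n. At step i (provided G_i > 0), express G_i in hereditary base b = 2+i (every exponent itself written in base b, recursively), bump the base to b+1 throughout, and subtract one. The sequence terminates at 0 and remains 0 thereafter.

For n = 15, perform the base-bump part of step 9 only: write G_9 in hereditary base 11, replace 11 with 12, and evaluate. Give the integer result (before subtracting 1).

106993479003784

i=0: 15 = 2^(2 + 1) + 2^2 + 2 + 1 (b=2); 2→3: 3^(3 + 1) + 3^3 + 3 + 1 = 112; 112−1 = 111
i=1: 111 = 3^(3 + 1) + 3^3 + 3 (b=3); 3→4: 4^(4 + 1) + 4^4 + 4 = 1284; 1284−1 = 1283
i=2: 1283 = 4^(4 + 1) + 4^4 + 3 (b=4); 4→5: 5^(5 + 1) + 5^5 + 3 = 18753; 18753−1 = 18752
i=3: 18752 = 5^(5 + 1) + 5^5 + 2 (b=5); 5→6: 6^(6 + 1) + 6^6 + 2 = 326594; 326594−1 = 326593
i=4: 326593 = 6^(6 + 1) + 6^6 + 1 (b=6); 6→7: 7^(7 + 1) + 7^7 + 1 = 6588345; 6588345−1 = 6588344
i=5: 6588344 = 7^(7 + 1) + 7^7 (b=7); 7→8: 8^(8 + 1) + 8^8 = 150994944; 150994944−1 = 150994943
i=6: 150994943 = 8^(8 + 1) + 7·8^7 + 7·8^6 + 7·8^5 + 7·8^4 + 7·8^3 + 7·8^2 + 7·8 + 7 (b=8); 8→9: 9^(9 + 1) + 7·9^7 + 7·9^6 + 7·9^5 + 7·9^4 + 7·9^3 + 7·9^2 + 7·9 + 7 = 3524450281; 3524450281−1 = 3524450280
i=7: 3524450280 = 9^(9 + 1) + 7·9^7 + 7·9^6 + 7·9^5 + 7·9^4 + 7·9^3 + 7·9^2 + 7·9 + 6 (b=9); 9→10: 10^(10 + 1) + 7·10^7 + 7·10^6 + 7·10^5 + 7·10^4 + 7·10^3 + 7·10^2 + 7·10 + 6 = 100077777776; 100077777776−1 = 100077777775
i=8: 100077777775 = 10^(10 + 1) + 7·10^7 + 7·10^6 + 7·10^5 + 7·10^4 + 7·10^3 + 7·10^2 + 7·10 + 5 (b=10); 10→11: 11^(11 + 1) + 7·11^7 + 7·11^6 + 7·11^5 + 7·11^4 + 7·11^3 + 7·11^2 + 7·11 + 5 = 3138578427935; 3138578427935−1 = 3138578427934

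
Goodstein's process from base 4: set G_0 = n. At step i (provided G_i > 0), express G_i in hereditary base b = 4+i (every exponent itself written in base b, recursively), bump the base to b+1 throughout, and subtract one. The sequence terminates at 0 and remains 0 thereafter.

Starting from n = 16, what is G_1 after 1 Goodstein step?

i=0: 16 = 4^2 (b=4); 4→5: 5^2 = 25; 25−1 = 24
i=1: 24 = 4·5 + 4 (b=5); 5→6: 4·6 + 4 = 28; 28−1 = 27

24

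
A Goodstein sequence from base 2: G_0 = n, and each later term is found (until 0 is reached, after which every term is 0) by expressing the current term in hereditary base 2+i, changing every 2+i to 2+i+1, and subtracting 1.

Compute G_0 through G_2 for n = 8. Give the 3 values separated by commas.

8, 80, 553

G_0 = 8. HB_2(8) = 2^(2 + 1). Bump = 81. G_1 = 80.
G_1 = 80. HB_3(80) = 2·3^3 + 2·3^2 + 2·3 + 2. Bump = 554. G_2 = 553.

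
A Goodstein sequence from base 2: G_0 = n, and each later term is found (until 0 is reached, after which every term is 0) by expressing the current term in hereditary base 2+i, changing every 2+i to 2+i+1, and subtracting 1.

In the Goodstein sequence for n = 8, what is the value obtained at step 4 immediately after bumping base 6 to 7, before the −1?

1647196

i=0: 8 = 2^(2 + 1) (b=2); 2→3: 3^(3 + 1) = 81; 81−1 = 80
i=1: 80 = 2·3^3 + 2·3^2 + 2·3 + 2 (b=3); 3→4: 2·4^4 + 2·4^2 + 2·4 + 2 = 554; 554−1 = 553
i=2: 553 = 2·4^4 + 2·4^2 + 2·4 + 1 (b=4); 4→5: 2·5^5 + 2·5^2 + 2·5 + 1 = 6311; 6311−1 = 6310
i=3: 6310 = 2·5^5 + 2·5^2 + 2·5 (b=5); 5→6: 2·6^6 + 2·6^2 + 2·6 = 93396; 93396−1 = 93395
i=4: 93395 = 2·6^6 + 2·6^2 + 6 + 5 (b=6); 6→7: 2·7^7 + 2·7^2 + 7 + 5 = 1647196; 1647196−1 = 1647195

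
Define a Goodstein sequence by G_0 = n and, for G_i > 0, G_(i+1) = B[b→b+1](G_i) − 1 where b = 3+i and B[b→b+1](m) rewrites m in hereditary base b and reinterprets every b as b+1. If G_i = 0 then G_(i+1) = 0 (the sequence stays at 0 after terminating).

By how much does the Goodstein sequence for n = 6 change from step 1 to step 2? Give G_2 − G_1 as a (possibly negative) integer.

step 0: 6 = 2·3; sub 4 for 3: 2·4; = 8; G_1 = 8−1 = 7
step 1: 7 = 4 + 3; sub 5 for 4: 5 + 3; = 8; G_2 = 8−1 = 7

0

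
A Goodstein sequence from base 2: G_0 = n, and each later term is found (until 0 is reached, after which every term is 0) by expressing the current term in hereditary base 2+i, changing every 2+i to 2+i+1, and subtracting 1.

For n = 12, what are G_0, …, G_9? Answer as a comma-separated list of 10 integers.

12, 107, 1065, 15685, 280019, 5764910, 134217867, 3486784574, 100000000211, 3138428376974

i=0: 12 = 2^(2 + 1) + 2^2 (b=2); 2→3: 3^(3 + 1) + 3^3 = 108; 108−1 = 107
i=1: 107 = 3^(3 + 1) + 2·3^2 + 2·3 + 2 (b=3); 3→4: 4^(4 + 1) + 2·4^2 + 2·4 + 2 = 1066; 1066−1 = 1065
i=2: 1065 = 4^(4 + 1) + 2·4^2 + 2·4 + 1 (b=4); 4→5: 5^(5 + 1) + 2·5^2 + 2·5 + 1 = 15686; 15686−1 = 15685
i=3: 15685 = 5^(5 + 1) + 2·5^2 + 2·5 (b=5); 5→6: 6^(6 + 1) + 2·6^2 + 2·6 = 280020; 280020−1 = 280019
i=4: 280019 = 6^(6 + 1) + 2·6^2 + 6 + 5 (b=6); 6→7: 7^(7 + 1) + 2·7^2 + 7 + 5 = 5764911; 5764911−1 = 5764910
i=5: 5764910 = 7^(7 + 1) + 2·7^2 + 7 + 4 (b=7); 7→8: 8^(8 + 1) + 2·8^2 + 8 + 4 = 134217868; 134217868−1 = 134217867
i=6: 134217867 = 8^(8 + 1) + 2·8^2 + 8 + 3 (b=8); 8→9: 9^(9 + 1) + 2·9^2 + 9 + 3 = 3486784575; 3486784575−1 = 3486784574
i=7: 3486784574 = 9^(9 + 1) + 2·9^2 + 9 + 2 (b=9); 9→10: 10^(10 + 1) + 2·10^2 + 10 + 2 = 100000000212; 100000000212−1 = 100000000211
i=8: 100000000211 = 10^(10 + 1) + 2·10^2 + 10 + 1 (b=10); 10→11: 11^(11 + 1) + 2·11^2 + 11 + 1 = 3138428376975; 3138428376975−1 = 3138428376974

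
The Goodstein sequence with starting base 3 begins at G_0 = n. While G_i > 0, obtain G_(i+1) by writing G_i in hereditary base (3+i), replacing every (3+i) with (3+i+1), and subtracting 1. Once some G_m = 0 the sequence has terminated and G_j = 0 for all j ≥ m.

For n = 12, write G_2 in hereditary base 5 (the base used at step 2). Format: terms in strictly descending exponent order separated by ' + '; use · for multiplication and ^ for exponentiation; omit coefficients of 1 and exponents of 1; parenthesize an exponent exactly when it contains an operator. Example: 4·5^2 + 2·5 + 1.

5^2 + 2

[0] 12 ≡ 3^2 + 3 (base 3). Lift 4: 20. −1: 19.
[1] 19 ≡ 4^2 + 3 (base 4). Lift 5: 28. −1: 27.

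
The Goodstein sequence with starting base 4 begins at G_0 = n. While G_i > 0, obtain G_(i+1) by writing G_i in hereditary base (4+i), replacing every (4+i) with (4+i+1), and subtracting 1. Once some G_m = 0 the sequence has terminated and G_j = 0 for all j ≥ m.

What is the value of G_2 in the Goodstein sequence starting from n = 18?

36

(0) 18|_4 = 4^2 + 2 ↦ 5^2 + 2|_5 = 27 ⇒ 26
(1) 26|_5 = 5^2 + 1 ↦ 6^2 + 1|_6 = 37 ⇒ 36
(2) 36|_6 = 6^2 ↦ 7^2|_7 = 49 ⇒ 48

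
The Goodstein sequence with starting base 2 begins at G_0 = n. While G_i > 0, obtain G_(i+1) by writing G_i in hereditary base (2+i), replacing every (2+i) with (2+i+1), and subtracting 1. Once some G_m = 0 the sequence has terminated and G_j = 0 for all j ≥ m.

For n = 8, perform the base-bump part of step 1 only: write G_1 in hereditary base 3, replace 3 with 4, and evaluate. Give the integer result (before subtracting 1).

(0) 8|_2 = 2^(2 + 1) ↦ 3^(3 + 1)|_3 = 81 ⇒ 80
(1) 80|_3 = 2·3^3 + 2·3^2 + 2·3 + 2 ↦ 2·4^4 + 2·4^2 + 2·4 + 2|_4 = 554 ⇒ 553

554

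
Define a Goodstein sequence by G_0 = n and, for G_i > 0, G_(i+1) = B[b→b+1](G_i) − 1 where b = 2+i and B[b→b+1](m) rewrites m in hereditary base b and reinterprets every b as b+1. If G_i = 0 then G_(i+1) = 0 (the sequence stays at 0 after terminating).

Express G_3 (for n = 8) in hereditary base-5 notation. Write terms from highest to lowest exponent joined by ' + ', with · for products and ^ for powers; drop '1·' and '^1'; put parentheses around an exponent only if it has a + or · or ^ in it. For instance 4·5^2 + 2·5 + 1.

8 —HB2→ 2^(2 + 1) —bump→ 3^(3 + 1) = 81 —(−1)→ 80
80 —HB3→ 2·3^3 + 2·3^2 + 2·3 + 2 —bump→ 2·4^4 + 2·4^2 + 2·4 + 2 = 554 —(−1)→ 553
553 —HB4→ 2·4^4 + 2·4^2 + 2·4 + 1 —bump→ 2·5^5 + 2·5^2 + 2·5 + 1 = 6311 —(−1)→ 6310

2·5^5 + 2·5^2 + 2·5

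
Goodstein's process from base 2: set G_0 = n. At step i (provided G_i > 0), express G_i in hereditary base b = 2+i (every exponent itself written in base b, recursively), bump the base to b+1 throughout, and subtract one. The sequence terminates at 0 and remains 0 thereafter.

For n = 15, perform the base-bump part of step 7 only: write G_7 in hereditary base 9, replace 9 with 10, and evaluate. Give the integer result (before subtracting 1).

base 2: 15 = 2^(2 + 1) + 2^2 + 2 + 1; at 3: 3^(3 + 1) + 3^3 + 3 + 1 = 112; next = 111
base 3: 111 = 3^(3 + 1) + 3^3 + 3; at 4: 4^(4 + 1) + 4^4 + 4 = 1284; next = 1283
base 4: 1283 = 4^(4 + 1) + 4^4 + 3; at 5: 5^(5 + 1) + 5^5 + 3 = 18753; next = 18752
base 5: 18752 = 5^(5 + 1) + 5^5 + 2; at 6: 6^(6 + 1) + 6^6 + 2 = 326594; next = 326593
base 6: 326593 = 6^(6 + 1) + 6^6 + 1; at 7: 7^(7 + 1) + 7^7 + 1 = 6588345; next = 6588344
base 7: 6588344 = 7^(7 + 1) + 7^7; at 8: 8^(8 + 1) + 8^8 = 150994944; next = 150994943
base 8: 150994943 = 8^(8 + 1) + 7·8^7 + 7·8^6 + 7·8^5 + 7·8^4 + 7·8^3 + 7·8^2 + 7·8 + 7; at 9: 9^(9 + 1) + 7·9^7 + 7·9^6 + 7·9^5 + 7·9^4 + 7·9^3 + 7·9^2 + 7·9 + 7 = 3524450281; next = 3524450280

100077777776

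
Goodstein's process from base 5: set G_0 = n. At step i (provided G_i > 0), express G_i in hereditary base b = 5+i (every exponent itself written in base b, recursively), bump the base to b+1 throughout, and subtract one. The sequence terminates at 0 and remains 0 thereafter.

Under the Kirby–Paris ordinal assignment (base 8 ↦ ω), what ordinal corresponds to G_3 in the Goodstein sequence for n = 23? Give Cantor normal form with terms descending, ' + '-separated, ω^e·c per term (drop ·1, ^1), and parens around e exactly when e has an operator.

ω·4

base 5: 23 = 4·5 + 3; at 6: 4·6 + 3 = 27; next = 26
base 6: 26 = 4·6 + 2; at 7: 4·7 + 2 = 30; next = 29
base 7: 29 = 4·7 + 1; at 8: 4·8 + 1 = 33; next = 32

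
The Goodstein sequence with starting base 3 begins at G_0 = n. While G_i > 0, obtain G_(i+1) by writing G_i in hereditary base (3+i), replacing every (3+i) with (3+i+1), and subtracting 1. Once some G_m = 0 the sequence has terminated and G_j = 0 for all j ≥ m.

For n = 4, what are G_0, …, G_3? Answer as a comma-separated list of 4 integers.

(0) 4|_3 = 3 + 1 ↦ 4 + 1|_4 = 5 ⇒ 4
(1) 4|_4 = 4 ↦ 5|_5 = 5 ⇒ 4
(2) 4|_5 = 4 ↦ 4|_6 = 4 ⇒ 3

4, 4, 4, 3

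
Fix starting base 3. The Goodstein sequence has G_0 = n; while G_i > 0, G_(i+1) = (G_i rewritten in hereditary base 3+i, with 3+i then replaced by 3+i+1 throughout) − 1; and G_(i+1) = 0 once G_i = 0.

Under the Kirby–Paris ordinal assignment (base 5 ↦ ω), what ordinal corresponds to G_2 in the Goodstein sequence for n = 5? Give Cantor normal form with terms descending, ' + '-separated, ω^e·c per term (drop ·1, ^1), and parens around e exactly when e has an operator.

ω

i=0: 5 = 3 + 2 (b=3); 3→4: 4 + 2 = 6; 6−1 = 5
i=1: 5 = 4 + 1 (b=4); 4→5: 5 + 1 = 6; 6−1 = 5
i=2: 5 = 5 (b=5); 5→6: 6 = 6; 6−1 = 5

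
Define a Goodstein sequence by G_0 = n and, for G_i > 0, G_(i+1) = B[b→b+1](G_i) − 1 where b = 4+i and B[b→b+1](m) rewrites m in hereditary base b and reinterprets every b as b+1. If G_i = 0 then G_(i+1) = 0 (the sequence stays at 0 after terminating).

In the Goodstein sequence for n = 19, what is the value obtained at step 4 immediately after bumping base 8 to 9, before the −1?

G_0 = 19. HB_4(19) = 4^2 + 3. Bump = 28. G_1 = 27.
G_1 = 27. HB_5(27) = 5^2 + 2. Bump = 38. G_2 = 37.
G_2 = 37. HB_6(37) = 6^2 + 1. Bump = 50. G_3 = 49.
G_3 = 49. HB_7(49) = 7^2. Bump = 64. G_4 = 63.
G_4 = 63. HB_8(63) = 7·8 + 7. Bump = 70. G_5 = 69.

70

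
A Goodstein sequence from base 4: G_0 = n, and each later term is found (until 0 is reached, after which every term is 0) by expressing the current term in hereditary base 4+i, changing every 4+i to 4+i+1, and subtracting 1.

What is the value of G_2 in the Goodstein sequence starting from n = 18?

base 4: 18 = 4^2 + 2; at 5: 5^2 + 2 = 27; next = 26
base 5: 26 = 5^2 + 1; at 6: 6^2 + 1 = 37; next = 36
base 6: 36 = 6^2; at 7: 7^2 = 49; next = 48

36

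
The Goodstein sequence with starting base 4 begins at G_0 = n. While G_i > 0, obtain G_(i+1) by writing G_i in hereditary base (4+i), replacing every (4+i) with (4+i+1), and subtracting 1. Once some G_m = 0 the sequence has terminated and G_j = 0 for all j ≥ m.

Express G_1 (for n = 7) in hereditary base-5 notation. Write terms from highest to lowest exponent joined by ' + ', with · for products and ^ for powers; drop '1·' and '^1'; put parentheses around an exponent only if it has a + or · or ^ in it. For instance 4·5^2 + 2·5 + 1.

G_0 = 7. HB_4(7) = 4 + 3. Bump = 8. G_1 = 7.
G_1 = 7. HB_5(7) = 5 + 2. Bump = 8. G_2 = 7.

5 + 2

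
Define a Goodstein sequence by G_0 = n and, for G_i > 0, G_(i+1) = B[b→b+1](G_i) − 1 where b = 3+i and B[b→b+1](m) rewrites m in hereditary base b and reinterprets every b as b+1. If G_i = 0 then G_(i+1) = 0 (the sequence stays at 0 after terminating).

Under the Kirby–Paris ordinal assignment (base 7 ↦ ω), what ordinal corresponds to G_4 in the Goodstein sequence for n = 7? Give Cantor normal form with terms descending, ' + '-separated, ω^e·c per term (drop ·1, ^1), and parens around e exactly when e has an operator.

ω + 2

base 3: 7 = 2·3 + 1; at 4: 2·4 + 1 = 9; next = 8
base 4: 8 = 2·4; at 5: 2·5 = 10; next = 9
base 5: 9 = 5 + 4; at 6: 6 + 4 = 10; next = 9
base 6: 9 = 6 + 3; at 7: 7 + 3 = 10; next = 9
base 7: 9 = 7 + 2; at 8: 8 + 2 = 10; next = 9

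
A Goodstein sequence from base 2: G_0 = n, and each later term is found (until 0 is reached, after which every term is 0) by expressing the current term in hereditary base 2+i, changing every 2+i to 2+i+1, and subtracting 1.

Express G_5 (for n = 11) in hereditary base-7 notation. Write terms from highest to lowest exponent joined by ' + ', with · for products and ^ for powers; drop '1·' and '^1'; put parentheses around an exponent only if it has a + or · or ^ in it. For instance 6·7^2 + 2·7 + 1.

[0] 11 ≡ 2^(2 + 1) + 2 + 1 (base 2). Lift 3: 85. −1: 84.
[1] 84 ≡ 3^(3 + 1) + 3 (base 3). Lift 4: 1028. −1: 1027.
[2] 1027 ≡ 4^(4 + 1) + 3 (base 4). Lift 5: 15628. −1: 15627.
[3] 15627 ≡ 5^(5 + 1) + 2 (base 5). Lift 6: 279938. −1: 279937.
[4] 279937 ≡ 6^(6 + 1) + 1 (base 6). Lift 7: 5764802. −1: 5764801.
[5] 5764801 ≡ 7^(7 + 1) (base 7). Lift 8: 134217728. −1: 134217727.

7^(7 + 1)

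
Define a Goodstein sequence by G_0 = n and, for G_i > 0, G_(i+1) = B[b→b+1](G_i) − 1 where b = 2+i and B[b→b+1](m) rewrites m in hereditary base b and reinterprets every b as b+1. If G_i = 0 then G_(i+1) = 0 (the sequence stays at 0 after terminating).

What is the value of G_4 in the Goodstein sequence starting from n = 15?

326593

(0) 15|_2 = 2^(2 + 1) + 2^2 + 2 + 1 ↦ 3^(3 + 1) + 3^3 + 3 + 1|_3 = 112 ⇒ 111
(1) 111|_3 = 3^(3 + 1) + 3^3 + 3 ↦ 4^(4 + 1) + 4^4 + 4|_4 = 1284 ⇒ 1283
(2) 1283|_4 = 4^(4 + 1) + 4^4 + 3 ↦ 5^(5 + 1) + 5^5 + 3|_5 = 18753 ⇒ 18752
(3) 18752|_5 = 5^(5 + 1) + 5^5 + 2 ↦ 6^(6 + 1) + 6^6 + 2|_6 = 326594 ⇒ 326593
(4) 326593|_6 = 6^(6 + 1) + 6^6 + 1 ↦ 7^(7 + 1) + 7^7 + 1|_7 = 6588345 ⇒ 6588344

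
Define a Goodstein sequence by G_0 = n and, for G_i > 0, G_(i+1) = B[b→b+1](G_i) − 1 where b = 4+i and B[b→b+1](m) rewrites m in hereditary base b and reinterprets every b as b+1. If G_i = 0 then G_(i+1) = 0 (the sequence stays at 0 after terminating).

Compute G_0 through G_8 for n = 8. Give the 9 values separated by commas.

i=0: 8 = 2·4 (b=4); 4→5: 2·5 = 10; 10−1 = 9
i=1: 9 = 5 + 4 (b=5); 5→6: 6 + 4 = 10; 10−1 = 9
i=2: 9 = 6 + 3 (b=6); 6→7: 7 + 3 = 10; 10−1 = 9
i=3: 9 = 7 + 2 (b=7); 7→8: 8 + 2 = 10; 10−1 = 9
i=4: 9 = 8 + 1 (b=8); 8→9: 9 + 1 = 10; 10−1 = 9
i=5: 9 = 9 (b=9); 9→10: 10 = 10; 10−1 = 9
i=6: 9 = 9 (b=10); 10→11: 9 = 9; 9−1 = 8
i=7: 8 = 8 (b=11); 11→12: 8 = 8; 8−1 = 7

8, 9, 9, 9, 9, 9, 9, 8, 7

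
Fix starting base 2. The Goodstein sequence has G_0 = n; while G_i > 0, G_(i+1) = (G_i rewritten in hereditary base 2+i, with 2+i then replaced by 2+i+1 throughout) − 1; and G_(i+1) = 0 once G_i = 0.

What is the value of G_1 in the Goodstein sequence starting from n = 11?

84

base 2: 11 = 2^(2 + 1) + 2 + 1; at 3: 3^(3 + 1) + 3 + 1 = 85; next = 84
base 3: 84 = 3^(3 + 1) + 3; at 4: 4^(4 + 1) + 4 = 1028; next = 1027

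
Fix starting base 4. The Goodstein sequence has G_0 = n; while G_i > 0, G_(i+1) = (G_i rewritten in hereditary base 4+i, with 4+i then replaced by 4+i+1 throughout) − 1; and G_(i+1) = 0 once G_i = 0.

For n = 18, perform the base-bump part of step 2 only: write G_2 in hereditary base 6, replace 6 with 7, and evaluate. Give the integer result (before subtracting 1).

[0] 18 ≡ 4^2 + 2 (base 4). Lift 5: 27. −1: 26.
[1] 26 ≡ 5^2 + 1 (base 5). Lift 6: 37. −1: 36.
[2] 36 ≡ 6^2 (base 6). Lift 7: 49. −1: 48.

49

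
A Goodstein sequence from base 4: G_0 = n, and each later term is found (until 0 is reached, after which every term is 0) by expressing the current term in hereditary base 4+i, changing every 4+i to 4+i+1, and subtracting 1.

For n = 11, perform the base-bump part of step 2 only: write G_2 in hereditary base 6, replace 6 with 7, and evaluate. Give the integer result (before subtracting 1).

i=0: 11 = 2·4 + 3 (b=4); 4→5: 2·5 + 3 = 13; 13−1 = 12
i=1: 12 = 2·5 + 2 (b=5); 5→6: 2·6 + 2 = 14; 14−1 = 13
i=2: 13 = 2·6 + 1 (b=6); 6→7: 2·7 + 1 = 15; 15−1 = 14

15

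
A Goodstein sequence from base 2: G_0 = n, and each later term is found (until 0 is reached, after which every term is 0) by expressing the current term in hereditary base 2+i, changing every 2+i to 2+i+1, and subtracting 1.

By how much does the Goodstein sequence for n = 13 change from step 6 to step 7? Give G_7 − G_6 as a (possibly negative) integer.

3352567376

G_0 = 13. HB_2(13) = 2^(2 + 1) + 2^2 + 1. Bump = 109. G_1 = 108.
G_1 = 108. HB_3(108) = 3^(3 + 1) + 3^3. Bump = 1280. G_2 = 1279.
G_2 = 1279. HB_4(1279) = 4^(4 + 1) + 3·4^3 + 3·4^2 + 3·4 + 3. Bump = 16093. G_3 = 16092.
G_3 = 16092. HB_5(16092) = 5^(5 + 1) + 3·5^3 + 3·5^2 + 3·5 + 2. Bump = 280712. G_4 = 280711.
G_4 = 280711. HB_6(280711) = 6^(6 + 1) + 3·6^3 + 3·6^2 + 3·6 + 1. Bump = 5765999. G_5 = 5765998.
G_5 = 5765998. HB_7(5765998) = 7^(7 + 1) + 3·7^3 + 3·7^2 + 3·7. Bump = 134219480. G_6 = 134219479.
G_6 = 134219479. HB_8(134219479) = 8^(8 + 1) + 3·8^3 + 3·8^2 + 2·8 + 7. Bump = 3486786856. G_7 = 3486786855.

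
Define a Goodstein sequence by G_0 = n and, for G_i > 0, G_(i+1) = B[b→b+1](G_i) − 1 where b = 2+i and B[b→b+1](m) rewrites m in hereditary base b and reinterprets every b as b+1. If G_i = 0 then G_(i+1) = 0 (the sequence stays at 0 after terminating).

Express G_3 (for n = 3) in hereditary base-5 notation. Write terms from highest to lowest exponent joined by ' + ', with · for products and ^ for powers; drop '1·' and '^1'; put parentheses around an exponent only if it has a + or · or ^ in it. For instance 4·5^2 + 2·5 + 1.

step 0: 3 = 2 + 1; sub 3 for 2: 3 + 1; = 4; G_1 = 4−1 = 3
step 1: 3 = 3; sub 4 for 3: 4; = 4; G_2 = 4−1 = 3
step 2: 3 = 3; sub 5 for 4: 3; = 3; G_3 = 3−1 = 2

2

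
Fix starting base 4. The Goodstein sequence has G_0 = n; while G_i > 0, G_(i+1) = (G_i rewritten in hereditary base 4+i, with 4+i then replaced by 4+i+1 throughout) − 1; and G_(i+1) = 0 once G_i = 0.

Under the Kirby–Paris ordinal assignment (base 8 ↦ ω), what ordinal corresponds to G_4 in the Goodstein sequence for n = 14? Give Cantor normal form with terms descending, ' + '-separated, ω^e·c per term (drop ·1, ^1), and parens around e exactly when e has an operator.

base 4: 14 = 3·4 + 2; at 5: 3·5 + 2 = 17; next = 16
base 5: 16 = 3·5 + 1; at 6: 3·6 + 1 = 19; next = 18
base 6: 18 = 3·6; at 7: 3·7 = 21; next = 20
base 7: 20 = 2·7 + 6; at 8: 2·8 + 6 = 22; next = 21

ω·2 + 5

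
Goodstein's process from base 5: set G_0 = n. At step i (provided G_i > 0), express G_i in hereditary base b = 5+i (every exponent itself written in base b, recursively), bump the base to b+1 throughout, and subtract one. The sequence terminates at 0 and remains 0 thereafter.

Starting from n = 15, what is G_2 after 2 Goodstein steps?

base 5: 15 = 3·5; at 6: 3·6 = 18; next = 17
base 6: 17 = 2·6 + 5; at 7: 2·7 + 5 = 19; next = 18
base 7: 18 = 2·7 + 4; at 8: 2·8 + 4 = 20; next = 19

18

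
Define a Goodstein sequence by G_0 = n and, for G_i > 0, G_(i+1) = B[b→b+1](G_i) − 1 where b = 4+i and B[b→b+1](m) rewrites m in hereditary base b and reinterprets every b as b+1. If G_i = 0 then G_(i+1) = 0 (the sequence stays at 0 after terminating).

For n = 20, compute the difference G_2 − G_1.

10

base 4: 20 = 4^2 + 4; at 5: 5^2 + 5 = 30; next = 29
base 5: 29 = 5^2 + 4; at 6: 6^2 + 4 = 40; next = 39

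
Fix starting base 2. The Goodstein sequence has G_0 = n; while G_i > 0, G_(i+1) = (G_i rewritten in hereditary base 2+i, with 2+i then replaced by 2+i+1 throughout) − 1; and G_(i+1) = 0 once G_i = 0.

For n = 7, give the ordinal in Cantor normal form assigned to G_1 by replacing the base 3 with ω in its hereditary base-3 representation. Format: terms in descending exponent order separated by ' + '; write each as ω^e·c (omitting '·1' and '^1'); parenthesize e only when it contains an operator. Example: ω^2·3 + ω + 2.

ω^ω + ω

base 2: 7 = 2^2 + 2 + 1; at 3: 3^3 + 3 + 1 = 31; next = 30
base 3: 30 = 3^3 + 3; at 4: 4^4 + 4 = 260; next = 259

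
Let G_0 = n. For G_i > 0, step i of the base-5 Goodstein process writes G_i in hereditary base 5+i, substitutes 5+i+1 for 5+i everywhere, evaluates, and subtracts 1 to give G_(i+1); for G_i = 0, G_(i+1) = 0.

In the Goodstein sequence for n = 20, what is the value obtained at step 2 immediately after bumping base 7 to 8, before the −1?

[0] 20 ≡ 4·5 (base 5). Lift 6: 24. −1: 23.
[1] 23 ≡ 3·6 + 5 (base 6). Lift 7: 26. −1: 25.
[2] 25 ≡ 3·7 + 4 (base 7). Lift 8: 28. −1: 27.

28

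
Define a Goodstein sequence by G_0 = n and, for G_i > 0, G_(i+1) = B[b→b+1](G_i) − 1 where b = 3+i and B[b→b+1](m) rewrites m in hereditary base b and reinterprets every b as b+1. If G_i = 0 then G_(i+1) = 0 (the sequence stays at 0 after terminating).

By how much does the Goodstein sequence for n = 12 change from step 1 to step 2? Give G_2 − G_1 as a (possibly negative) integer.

8

G_0 = 12. HB_3(12) = 3^2 + 3. Bump = 20. G_1 = 19.
G_1 = 19. HB_4(19) = 4^2 + 3. Bump = 28. G_2 = 27.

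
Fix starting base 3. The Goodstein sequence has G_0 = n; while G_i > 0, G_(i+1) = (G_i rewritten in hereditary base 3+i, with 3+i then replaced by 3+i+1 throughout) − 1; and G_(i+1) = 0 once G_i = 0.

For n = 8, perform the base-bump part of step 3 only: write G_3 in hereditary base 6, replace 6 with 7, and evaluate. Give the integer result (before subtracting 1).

12

base 3: 8 = 2·3 + 2; at 4: 2·4 + 2 = 10; next = 9
base 4: 9 = 2·4 + 1; at 5: 2·5 + 1 = 11; next = 10
base 5: 10 = 2·5; at 6: 2·6 = 12; next = 11
base 6: 11 = 6 + 5; at 7: 7 + 5 = 12; next = 11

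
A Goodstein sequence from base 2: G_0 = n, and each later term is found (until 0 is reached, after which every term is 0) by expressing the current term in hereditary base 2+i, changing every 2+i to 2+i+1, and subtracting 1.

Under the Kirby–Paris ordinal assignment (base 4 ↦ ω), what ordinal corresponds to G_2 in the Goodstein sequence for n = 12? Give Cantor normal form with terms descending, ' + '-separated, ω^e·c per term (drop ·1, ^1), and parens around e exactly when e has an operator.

G_0=12  [base 2] 2^(2 + 1) + 2^2  →[2↦3]→  3^(3 + 1) + 3^3 = 108  −1 ⇒ G_1=107
G_1=107  [base 3] 3^(3 + 1) + 2·3^2 + 2·3 + 2  →[3↦4]→  4^(4 + 1) + 2·4^2 + 2·4 + 2 = 1066  −1 ⇒ G_2=1065
G_2=1065  [base 4] 4^(4 + 1) + 2·4^2 + 2·4 + 1  →[4↦5]→  5^(5 + 1) + 2·5^2 + 2·5 + 1 = 15686  −1 ⇒ G_3=15685

ω^(ω + 1) + ω^2·2 + ω·2 + 1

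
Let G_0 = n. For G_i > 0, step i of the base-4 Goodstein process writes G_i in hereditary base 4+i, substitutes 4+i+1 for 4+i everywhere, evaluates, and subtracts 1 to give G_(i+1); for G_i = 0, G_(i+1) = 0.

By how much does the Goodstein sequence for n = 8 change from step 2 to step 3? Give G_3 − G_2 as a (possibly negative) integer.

(0) 8|_4 = 2·4 ↦ 2·5|_5 = 10 ⇒ 9
(1) 9|_5 = 5 + 4 ↦ 6 + 4|_6 = 10 ⇒ 9
(2) 9|_6 = 6 + 3 ↦ 7 + 3|_7 = 10 ⇒ 9

0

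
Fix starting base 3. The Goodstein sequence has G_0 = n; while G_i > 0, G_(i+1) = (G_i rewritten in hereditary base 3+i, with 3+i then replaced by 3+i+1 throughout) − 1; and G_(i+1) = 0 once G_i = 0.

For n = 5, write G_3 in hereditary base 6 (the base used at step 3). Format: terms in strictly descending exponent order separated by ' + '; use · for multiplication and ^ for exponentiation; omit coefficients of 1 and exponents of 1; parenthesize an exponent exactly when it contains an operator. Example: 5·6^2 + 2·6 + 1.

step 0: 5 = 3 + 2; sub 4 for 3: 4 + 2; = 6; G_1 = 6−1 = 5
step 1: 5 = 4 + 1; sub 5 for 4: 5 + 1; = 6; G_2 = 6−1 = 5
step 2: 5 = 5; sub 6 for 5: 6; = 6; G_3 = 6−1 = 5
step 3: 5 = 5; sub 7 for 6: 5; = 5; G_4 = 5−1 = 4

5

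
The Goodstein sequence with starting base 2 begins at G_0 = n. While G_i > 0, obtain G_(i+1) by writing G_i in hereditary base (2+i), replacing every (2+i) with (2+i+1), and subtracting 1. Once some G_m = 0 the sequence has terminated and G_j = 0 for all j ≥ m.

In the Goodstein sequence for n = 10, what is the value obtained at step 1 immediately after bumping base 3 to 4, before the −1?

G_0 = 10. HB_2(10) = 2^(2 + 1) + 2. Bump = 84. G_1 = 83.
G_1 = 83. HB_3(83) = 3^(3 + 1) + 2. Bump = 1026. G_2 = 1025.

1026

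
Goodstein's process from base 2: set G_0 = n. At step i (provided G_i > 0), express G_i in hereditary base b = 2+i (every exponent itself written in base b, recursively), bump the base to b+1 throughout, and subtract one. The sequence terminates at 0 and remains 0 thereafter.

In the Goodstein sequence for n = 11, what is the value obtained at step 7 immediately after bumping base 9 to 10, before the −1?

70077777776

[0] 11 ≡ 2^(2 + 1) + 2 + 1 (base 2). Lift 3: 85. −1: 84.
[1] 84 ≡ 3^(3 + 1) + 3 (base 3). Lift 4: 1028. −1: 1027.
[2] 1027 ≡ 4^(4 + 1) + 3 (base 4). Lift 5: 15628. −1: 15627.
[3] 15627 ≡ 5^(5 + 1) + 2 (base 5). Lift 6: 279938. −1: 279937.
[4] 279937 ≡ 6^(6 + 1) + 1 (base 6). Lift 7: 5764802. −1: 5764801.
[5] 5764801 ≡ 7^(7 + 1) (base 7). Lift 8: 134217728. −1: 134217727.
[6] 134217727 ≡ 7·8^8 + 7·8^7 + 7·8^6 + 7·8^5 + 7·8^4 + 7·8^3 + 7·8^2 + 7·8 + 7 (base 8). Lift 9: 2749609303. −1: 2749609302.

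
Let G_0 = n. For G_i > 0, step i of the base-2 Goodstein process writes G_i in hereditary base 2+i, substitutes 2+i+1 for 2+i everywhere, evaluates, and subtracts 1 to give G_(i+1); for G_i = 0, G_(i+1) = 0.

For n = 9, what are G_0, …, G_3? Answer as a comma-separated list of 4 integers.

(0) 9|_2 = 2^(2 + 1) + 1 ↦ 3^(3 + 1) + 1|_3 = 82 ⇒ 81
(1) 81|_3 = 3^(3 + 1) ↦ 4^(4 + 1)|_4 = 1024 ⇒ 1023
(2) 1023|_4 = 3·4^4 + 3·4^3 + 3·4^2 + 3·4 + 3 ↦ 3·5^5 + 3·5^3 + 3·5^2 + 3·5 + 3|_5 = 9843 ⇒ 9842

9, 81, 1023, 9842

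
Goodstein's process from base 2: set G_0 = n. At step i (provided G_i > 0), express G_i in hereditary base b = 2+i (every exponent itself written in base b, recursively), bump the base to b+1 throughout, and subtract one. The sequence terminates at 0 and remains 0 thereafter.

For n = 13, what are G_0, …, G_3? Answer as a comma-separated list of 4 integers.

G_0 = 13. HB_2(13) = 2^(2 + 1) + 2^2 + 1. Bump = 109. G_1 = 108.
G_1 = 108. HB_3(108) = 3^(3 + 1) + 3^3. Bump = 1280. G_2 = 1279.
G_2 = 1279. HB_4(1279) = 4^(4 + 1) + 3·4^3 + 3·4^2 + 3·4 + 3. Bump = 16093. G_3 = 16092.

13, 108, 1279, 16092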